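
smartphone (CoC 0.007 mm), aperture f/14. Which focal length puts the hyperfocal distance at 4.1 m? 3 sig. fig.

From H = f²/(N·c) + f, with f ≪ H: f ≈ √(H·N·c) = √(4100 × 14 × 0.007) = √401.80 ≈ 20.04 mm.
The +f correction barely moves this — solving exactly, f² + N·c·f − N·c·H = 0 ⇒ f = (−N·c + √((N·c)² + 4·N·c·H))/2 = (−0.098 + √1607.2)/2 ≈ 19.996 mm, so f ≈ 20.0 mm.

20.0 mm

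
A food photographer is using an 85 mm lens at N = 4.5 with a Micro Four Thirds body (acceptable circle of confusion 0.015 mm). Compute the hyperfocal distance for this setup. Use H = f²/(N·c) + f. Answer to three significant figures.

Hyperfocal distance H = f²/(N·c) + f = 85²/(4.5 × 0.015) + 85 = 7225/0.0675 + 85 ≈ 107122.0 mm ≈ 107 m.

107 m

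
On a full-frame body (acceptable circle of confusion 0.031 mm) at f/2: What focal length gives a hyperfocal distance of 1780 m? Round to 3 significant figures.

332 mm

From H = f²/(N·c) + f, with f ≪ H: f ≈ √(H·N·c) = √(1780000 × 2 × 0.031) = √110360 ≈ 332.2 mm.
The +f correction barely moves this — solving exactly, f² + N·c·f − N·c·H = 0 ⇒ f = (−N·c + √((N·c)² + 4·N·c·H))/2 = (−0.062 + √441440)/2 ≈ 332.17 mm, so f ≈ 332 mm.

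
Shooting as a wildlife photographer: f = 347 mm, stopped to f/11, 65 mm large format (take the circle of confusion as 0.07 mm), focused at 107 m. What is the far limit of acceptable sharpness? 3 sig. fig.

Hyperfocal distance H = f²/(N·c) + f = 347²/(11 × 0.07) + 347 = 120409/0.77 + 347 ≈ 156722.3 mm ≈ 156.7 m.
Far limit Df = s·(H − f)/(H − s) = 107000 × (156722.3 − 347) / (156722.3 − 107000) = 107000 × 156375.3 / 49722.3 ≈ 336512 mm ≈ 337 m.

337 m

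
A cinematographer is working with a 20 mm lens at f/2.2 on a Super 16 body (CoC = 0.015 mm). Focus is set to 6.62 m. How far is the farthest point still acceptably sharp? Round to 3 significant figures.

Hyperfocal distance H = f²/(N·c) + f = 20²/(2.2 × 0.015) + 20 = 400/0.033 + 20 ≈ 12141.2 mm ≈ 12.14 m.
Far limit Df = s·(H − f)/(H − s) = 6620 × (12141.2 − 20) / (12141.2 − 6620) = 6620 × 12121.2 / 5521.2 ≈ 14533 mm ≈ 14.5 m.

14.5 m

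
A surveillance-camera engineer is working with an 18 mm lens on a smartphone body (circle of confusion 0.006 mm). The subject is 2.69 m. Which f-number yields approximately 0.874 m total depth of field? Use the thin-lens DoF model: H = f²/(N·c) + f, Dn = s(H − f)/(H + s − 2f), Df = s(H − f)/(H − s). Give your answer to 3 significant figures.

f/3.20

Write h = H − f = f²/(N·c). The thin-lens limits are Dn = s·h/(h + (s−f)) and Df = s·h/(h − (s−f)), so DoF = Df − Dn = 2·s·(s−f)·h / (h² − (s−f)²).
That is a quadratic in h: DoF·h² − 2·s·(s−f)·h − DoF·(s−f)² = 0 ⇒ h = (s−f)·(s + √(s² + DoF²)) / DoF = 2672 × (2690 + √(2690² + 874²)) / 874 = 2672 × (2690 + 2828.42) / 874 ≈ 16871 mm.
Then N = f²/(c·h) = 18² / (0.006 × 16871) = 324 / 101.23 ≈ 3.20.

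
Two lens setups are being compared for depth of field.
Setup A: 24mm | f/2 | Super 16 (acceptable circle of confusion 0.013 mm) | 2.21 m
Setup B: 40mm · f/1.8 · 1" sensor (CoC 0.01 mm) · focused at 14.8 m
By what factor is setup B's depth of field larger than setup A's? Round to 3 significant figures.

Setup A: H = 24²/(2×0.013) + 24 ≈ 22177.8 mm; DoF = Df − Dn = 2451.94 − 2011.52 ≈ 440.42 mm.
Setup B: H = 40²/(1.8×0.01) + 40 ≈ 88928.9 mm; DoF = Df − Dn = 17746.9 − 12692.4 ≈ 5054.5 mm.
Ratio = 5054.5 / 440.42 ≈ 11.5.

11.5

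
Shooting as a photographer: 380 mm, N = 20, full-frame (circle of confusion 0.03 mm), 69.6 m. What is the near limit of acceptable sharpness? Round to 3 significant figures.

54.1 m

Hyperfocal distance H = f²/(N·c) + f = 380²/(20 × 0.03) + 380 = 144400/0.6 + 380 ≈ 241046.7 mm ≈ 241.0 m.
Near limit Dn = s·(H − f)/(H + s − 2f) = 69600 × (241046.7 − 380) / (241046.7 + 69600 − 2 × 380) = 69600 × 240666.7 / 309886.7 ≈ 54053 mm ≈ 54.1 m.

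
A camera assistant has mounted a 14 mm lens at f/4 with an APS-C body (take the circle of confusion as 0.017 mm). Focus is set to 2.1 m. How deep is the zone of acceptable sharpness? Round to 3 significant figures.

6.38 m

Hyperfocal distance H = f²/(N·c) + f = 14²/(4 × 0.017) + 14 = 196/0.068 + 14 ≈ 2896.4 mm ≈ 2.896 m.
Near limit Dn = s·(H − f)/(H + s − 2f) = 2100 × (2896.4 − 14) / (2896.4 + 2100 − 2 × 14) = 2100 × 2882.4 / 4968.4 ≈ 1218.3 mm.
Far limit Df = s·(H − f)/(H − s) = 2100 × (2896.4 − 14) / (2896.4 − 2100) = 2100 × 2882.4 / 796.4 ≈ 7600.8 mm.
Depth of field = Df − Dn = 7600.8 − 1218.3 ≈ 6382.5 mm ≈ 6.38 m.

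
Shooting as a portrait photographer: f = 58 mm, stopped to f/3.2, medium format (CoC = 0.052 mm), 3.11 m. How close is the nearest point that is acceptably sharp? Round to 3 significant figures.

2.70 m

Hyperfocal distance H = f²/(N·c) + f = 58²/(3.2 × 0.052) + 58 = 3364/0.1664 + 58 ≈ 20274.3 mm ≈ 20.27 m.
Near limit Dn = s·(H − f)/(H + s − 2f) = 3110 × (20274.3 − 58) / (20274.3 + 3110 − 2 × 58) = 3110 × 20216.3 / 23268.3 ≈ 2702.1 mm ≈ 2.70 m.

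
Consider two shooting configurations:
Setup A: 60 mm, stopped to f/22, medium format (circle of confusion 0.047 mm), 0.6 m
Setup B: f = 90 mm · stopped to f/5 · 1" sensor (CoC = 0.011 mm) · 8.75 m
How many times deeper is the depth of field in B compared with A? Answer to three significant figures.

Setup A: H = 60²/(22×0.047) + 60 ≈ 3541.6 mm; DoF = Df − Dn = 710.14 − 519.44 ≈ 190.70 mm.
Setup B: H = 90²/(5×0.011) + 90 ≈ 147362.7 mm; DoF = Df − Dn = 9296.7 − 8264.1 ≈ 1032.6 mm.
Ratio = 1032.6 / 190.70 ≈ 5.41.

5.41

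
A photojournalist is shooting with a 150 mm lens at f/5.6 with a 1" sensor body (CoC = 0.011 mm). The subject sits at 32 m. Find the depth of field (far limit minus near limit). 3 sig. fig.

5.62 m

Hyperfocal distance H = f²/(N·c) + f = 150²/(5.6 × 0.011) + 150 = 22500/0.0616 + 150 ≈ 365409.7 mm ≈ 365.4 m.
Near limit Dn = s·(H − f)/(H + s − 2f) = 32000 × (365409.7 − 150) / (365409.7 + 32000 − 2 × 150) = 32000 × 365259.7 / 397109.7 ≈ 29433.5 mm.
Far limit Df = s·(H − f)/(H − s) = 32000 × (365409.7 − 150) / (365409.7 − 32000) = 32000 × 365259.7 / 333409.7 ≈ 35056.9 mm.
Depth of field = Df − Dn = 35056.9 − 29433.5 ≈ 5623.4 mm ≈ 5.62 m.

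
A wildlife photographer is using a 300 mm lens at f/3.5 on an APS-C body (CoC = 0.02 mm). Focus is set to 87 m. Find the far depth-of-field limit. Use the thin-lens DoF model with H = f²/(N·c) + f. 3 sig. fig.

93.3 m

Hyperfocal distance H = f²/(N·c) + f = 300²/(3.5 × 0.02) + 300 = 90000/0.07 + 300 ≈ 1286014.3 mm ≈ 1286 m.
Far limit Df = s·(H − f)/(H − s) = 87000 × (1286014.3 − 300) / (1286014.3 − 87000) = 87000 × 1285714.3 / 1199014.3 ≈ 93291 mm ≈ 93.3 m.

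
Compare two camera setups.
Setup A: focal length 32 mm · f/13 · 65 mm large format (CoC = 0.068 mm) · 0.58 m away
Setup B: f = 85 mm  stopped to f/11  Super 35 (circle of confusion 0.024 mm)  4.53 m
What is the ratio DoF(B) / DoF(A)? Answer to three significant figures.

2.14

Setup A: H = 32²/(13×0.068) + 32 ≈ 1190.4 mm; DoF = Df − Dn = 1100.73 − 393.73 ≈ 707.00 mm.
Setup B: H = 85²/(11×0.024) + 85 ≈ 27452.4 mm; DoF = Df − Dn = 5408.4 − 3897.0 ≈ 1511.4 mm.
Ratio = 1511.4 / 707.00 ≈ 2.14.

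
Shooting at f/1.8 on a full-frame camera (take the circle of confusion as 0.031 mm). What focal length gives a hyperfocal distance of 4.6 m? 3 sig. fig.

16.0 mm

From H = f²/(N·c) + f, with f ≪ H: f ≈ √(H·N·c) = √(4600 × 1.8 × 0.031) = √256.68 ≈ 16.02 mm.
The +f correction barely moves this — solving exactly, f² + N·c·f − N·c·H = 0 ⇒ f = (−N·c + √((N·c)² + 4·N·c·H))/2 = (−0.0558 + √1026.7)/2 ≈ 15.993 mm, so f ≈ 16.0 mm.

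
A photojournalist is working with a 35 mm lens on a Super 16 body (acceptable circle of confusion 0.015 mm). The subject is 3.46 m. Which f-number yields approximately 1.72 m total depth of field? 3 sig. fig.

Write h = H − f = f²/(N·c). The thin-lens limits are Dn = s·h/(h + (s−f)) and Df = s·h/(h − (s−f)), so DoF = Df − Dn = 2·s·(s−f)·h / (h² − (s−f)²).
That is a quadratic in h: DoF·h² − 2·s·(s−f)·h − DoF·(s−f)² = 0 ⇒ h = (s−f)·(s + √(s² + DoF²)) / DoF = 3425 × (3460 + √(3460² + 1720²)) / 1720 = 3425 × (3460 + 3863.94) / 1720 ≈ 14584 mm.
Then N = f²/(c·h) = 35² / (0.015 × 14584) = 1225 / 218.76 ≈ 5.60.

f/5.60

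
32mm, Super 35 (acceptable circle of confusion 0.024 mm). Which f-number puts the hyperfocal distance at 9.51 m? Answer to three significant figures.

f/4.50

Rearrange H = f²/(N·c) + f for N: N = f² / ((H − f)·c).
N = 32² / ((9510 − 32) × 0.024) = 1024 / 227.5 ≈ 4.50.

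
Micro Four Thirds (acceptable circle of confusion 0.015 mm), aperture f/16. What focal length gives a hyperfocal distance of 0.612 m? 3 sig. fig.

12.0 mm

From H = f²/(N·c) + f, with f ≪ H: f ≈ √(H·N·c) = √(612 × 16 × 0.015) = √146.88 ≈ 12.12 mm.
Exact: f² + N·c·f − N·c·H = 0 ⇒ f = (−N·c + √((N·c)² + 4·N·c·H))/2 = (−0.24 + √587.58)/2 ≈ 12.000 mm ≈ 12.0 mm.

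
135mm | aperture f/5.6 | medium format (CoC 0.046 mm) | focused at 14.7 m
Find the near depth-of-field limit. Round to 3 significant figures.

Hyperfocal distance H = f²/(N·c) + f = 135²/(5.6 × 0.046) + 135 = 18225/0.2576 + 135 ≈ 70884.2 mm ≈ 70.88 m.
Near limit Dn = s·(H − f)/(H + s − 2f) = 14700 × (70884.2 − 135) / (70884.2 + 14700 − 2 × 135) = 14700 × 70749.2 / 85314.2 ≈ 12190 mm ≈ 12.2 m.

12.2 m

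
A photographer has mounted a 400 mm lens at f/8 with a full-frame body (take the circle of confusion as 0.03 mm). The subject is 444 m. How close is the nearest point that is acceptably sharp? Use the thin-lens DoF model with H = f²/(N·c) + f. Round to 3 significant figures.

Hyperfocal distance H = f²/(N·c) + f = 400²/(8 × 0.03) + 400 = 160000/0.24 + 400 ≈ 667066.7 mm ≈ 667.1 m.
Near limit Dn = s·(H − f)/(H + s − 2f) = 444000 × (667066.7 − 400) / (667066.7 + 444000 − 2 × 400) = 444000 × 666666.7 / 1110266.7 ≈ 266603 mm ≈ 267 m.

267 m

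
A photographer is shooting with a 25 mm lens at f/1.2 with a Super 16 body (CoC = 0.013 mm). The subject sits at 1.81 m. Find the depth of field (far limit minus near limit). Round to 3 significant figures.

162 mm

Hyperfocal distance H = f²/(N·c) + f = 25²/(1.2 × 0.013) + 25 = 625/0.0156 + 25 ≈ 40089.1 mm ≈ 40.09 m.
Near limit Dn = s·(H − f)/(H + s − 2f) = 1810 × (40089.1 − 25) / (40089.1 + 1810 − 2 × 25) = 1810 × 40064.1 / 41849.1 ≈ 1732.80 mm.
Far limit Df = s·(H − f)/(H − s) = 1810 × (40089.1 − 25) / (40089.1 − 1810) = 1810 × 40064.1 / 38279.1 ≈ 1894.40 mm.
Depth of field = Df − Dn = 1894.40 − 1732.80 ≈ 161.60 mm.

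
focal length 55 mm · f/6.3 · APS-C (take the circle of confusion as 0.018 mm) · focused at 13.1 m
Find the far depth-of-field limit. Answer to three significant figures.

25.6 m

Hyperfocal distance H = f²/(N·c) + f = 55²/(6.3 × 0.018) + 55 = 3025/0.1134 + 55 ≈ 26730.5 mm ≈ 26.73 m.
Far limit Df = s·(H − f)/(H − s) = 13100 × (26730.5 − 55) / (26730.5 − 13100) = 13100 × 26675.5 / 13630.5 ≈ 25637 mm ≈ 25.6 m.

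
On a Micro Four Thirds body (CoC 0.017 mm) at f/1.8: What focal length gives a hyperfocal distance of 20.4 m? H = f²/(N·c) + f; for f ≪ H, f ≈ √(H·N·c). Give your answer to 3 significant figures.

25.0 mm

From H = f²/(N·c) + f, with f ≪ H: f ≈ √(H·N·c) = √(20400 × 1.8 × 0.017) = √624.24 ≈ 24.98 mm.
The +f correction barely moves this — solving exactly, f² + N·c·f − N·c·H = 0 ⇒ f = (−N·c + √((N·c)² + 4·N·c·H))/2 = (−0.0306 + √2497.0)/2 ≈ 24.970 mm, so f ≈ 25.0 mm.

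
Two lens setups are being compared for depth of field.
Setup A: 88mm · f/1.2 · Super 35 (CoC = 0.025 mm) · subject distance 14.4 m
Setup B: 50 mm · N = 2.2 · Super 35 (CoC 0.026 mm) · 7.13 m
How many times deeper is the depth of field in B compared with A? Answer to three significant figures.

Setup A: H = 88²/(1.2×0.025) + 88 ≈ 258221.3 mm; DoF = Df − Dn = 15245.3 − 13643.5 ≈ 1601.8 mm.
Setup B: H = 50²/(2.2×0.026) + 50 ≈ 43756.3 mm; DoF = Df − Dn = 8508.3 − 6136.0 ≈ 2372.3 mm.
Ratio = 2372.3 / 1601.8 ≈ 1.48.

1.48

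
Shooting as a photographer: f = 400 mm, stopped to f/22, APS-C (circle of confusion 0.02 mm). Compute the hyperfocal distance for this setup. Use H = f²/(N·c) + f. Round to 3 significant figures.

Hyperfocal distance H = f²/(N·c) + f = 400²/(22 × 0.02) + 400 = 160000/0.44 + 400 ≈ 364036.4 mm ≈ 364 m.

364 m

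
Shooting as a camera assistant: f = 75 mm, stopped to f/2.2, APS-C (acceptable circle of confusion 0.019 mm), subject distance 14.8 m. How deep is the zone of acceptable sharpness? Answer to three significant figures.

3.28 m

Hyperfocal distance H = f²/(N·c) + f = 75²/(2.2 × 0.019) + 75 = 5625/0.0418 + 75 ≈ 134644.4 mm ≈ 134.6 m.
Near limit Dn = s·(H − f)/(H + s − 2f) = 14800 × (134644.4 − 75) / (134644.4 + 14800 − 2 × 75) = 14800 × 134569.4 / 149294.4 ≈ 13340.3 mm.
Far limit Df = s·(H − f)/(H − s) = 14800 × (134644.4 − 75) / (134644.4 − 14800) = 14800 × 134569.4 / 119844.4 ≈ 16618.4 mm.
Depth of field = Df − Dn = 16618.4 − 13340.3 ≈ 3278.1 mm ≈ 3.28 m.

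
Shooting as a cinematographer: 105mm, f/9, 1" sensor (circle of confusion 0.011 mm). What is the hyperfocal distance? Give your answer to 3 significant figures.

111 m

Hyperfocal distance H = f²/(N·c) + f = 105²/(9 × 0.011) + 105 = 11025/0.099 + 105 ≈ 111468.6 mm ≈ 111 m.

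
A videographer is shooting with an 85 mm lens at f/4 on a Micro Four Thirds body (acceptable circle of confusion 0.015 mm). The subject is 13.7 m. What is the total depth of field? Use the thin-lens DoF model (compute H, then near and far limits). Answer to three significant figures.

3.14 m

Hyperfocal distance H = f²/(N·c) + f = 85²/(4 × 0.015) + 85 = 7225/0.06 + 85 ≈ 120501.7 mm ≈ 120.5 m.
Near limit Dn = s·(H − f)/(H + s − 2f) = 13700 × (120501.7 − 85) / (120501.7 + 13700 − 2 × 85) = 13700 × 120416.7 / 134031.7 ≈ 12308.3 mm.
Far limit Df = s·(H − f)/(H − s) = 13700 × (120501.7 − 85) / (120501.7 − 13700) = 13700 × 120416.7 / 106801.7 ≈ 15446.5 mm.
Depth of field = Df − Dn = 15446.5 − 12308.3 ≈ 3138.2 mm ≈ 3.14 m.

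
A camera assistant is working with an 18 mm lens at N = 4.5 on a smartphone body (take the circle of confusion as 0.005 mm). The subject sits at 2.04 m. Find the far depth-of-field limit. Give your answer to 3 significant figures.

Hyperfocal distance H = f²/(N·c) + f = 18²/(4.5 × 0.005) + 18 = 324/0.0225 + 18 ≈ 14418.0 mm ≈ 14.42 m.
Far limit Df = s·(H − f)/(H − s) = 2040 × (14418.0 − 18) / (14418.0 − 2040) = 2040 × 14400.0 / 12378.0 ≈ 2373.2 mm ≈ 2.37 m.

2.37 m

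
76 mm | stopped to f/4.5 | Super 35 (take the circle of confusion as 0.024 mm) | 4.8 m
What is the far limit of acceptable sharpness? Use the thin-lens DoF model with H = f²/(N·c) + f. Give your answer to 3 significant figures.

5.27 m

Hyperfocal distance H = f²/(N·c) + f = 76²/(4.5 × 0.024) + 76 = 5776/0.108 + 76 ≈ 53557.5 mm ≈ 53.56 m.
Far limit Df = s·(H − f)/(H − s) = 4800 × (53557.5 − 76) / (53557.5 − 4800) = 4800 × 53481.5 / 48757.5 ≈ 5265.1 mm ≈ 5.27 m.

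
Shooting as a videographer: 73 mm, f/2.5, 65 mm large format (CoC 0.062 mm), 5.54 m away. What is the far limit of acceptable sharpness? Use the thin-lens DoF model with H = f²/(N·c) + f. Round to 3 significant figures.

6.59 m

Hyperfocal distance H = f²/(N·c) + f = 73²/(2.5 × 0.062) + 73 = 5329/0.155 + 73 ≈ 34453.6 mm ≈ 34.45 m.
Far limit Df = s·(H − f)/(H − s) = 5540 × (34453.6 − 73) / (34453.6 − 5540) = 5540 × 34380.6 / 28913.6 ≈ 6587.5 mm ≈ 6.59 m.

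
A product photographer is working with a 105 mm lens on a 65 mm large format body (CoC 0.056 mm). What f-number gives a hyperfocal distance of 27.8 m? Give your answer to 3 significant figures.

Rearrange H = f²/(N·c) + f for N: N = f² / ((H − f)·c).
N = 105² / ((27800 − 105) × 0.056) = 11025 / 1551 ≈ 7.11.

f/7.11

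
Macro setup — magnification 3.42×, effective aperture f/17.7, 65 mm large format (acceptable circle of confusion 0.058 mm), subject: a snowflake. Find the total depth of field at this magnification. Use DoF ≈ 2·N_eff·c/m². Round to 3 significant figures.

At magnification m, DoF ≈ 2·N_eff·c/m² = 2 × 17.7 × 0.058 / 3.42² = 2.053 / 11.7 ≈ 0.176 mm.

0.176 mm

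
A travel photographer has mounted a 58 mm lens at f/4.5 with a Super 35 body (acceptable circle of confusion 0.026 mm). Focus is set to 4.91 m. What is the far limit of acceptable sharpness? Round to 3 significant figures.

Hyperfocal distance H = f²/(N·c) + f = 58²/(4.5 × 0.026) + 58 = 3364/0.117 + 58 ≈ 28810.1 mm ≈ 28.81 m.
Far limit Df = s·(H − f)/(H − s) = 4910 × (28810.1 − 58) / (28810.1 − 4910) = 4910 × 28752.1 / 23900.1 ≈ 5906.8 mm ≈ 5.91 m.

5.91 m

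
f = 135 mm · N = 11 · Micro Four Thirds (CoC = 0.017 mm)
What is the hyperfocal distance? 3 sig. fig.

97.6 m

Hyperfocal distance H = f²/(N·c) + f = 135²/(11 × 0.017) + 135 = 18225/0.187 + 135 ≈ 97594.9 mm ≈ 97.6 m.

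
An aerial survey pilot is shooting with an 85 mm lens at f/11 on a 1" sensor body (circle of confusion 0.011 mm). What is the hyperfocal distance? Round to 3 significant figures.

59.8 m

Hyperfocal distance H = f²/(N·c) + f = 85²/(11 × 0.011) + 85 = 7225/0.121 + 85 ≈ 59795.7 mm ≈ 59.8 m.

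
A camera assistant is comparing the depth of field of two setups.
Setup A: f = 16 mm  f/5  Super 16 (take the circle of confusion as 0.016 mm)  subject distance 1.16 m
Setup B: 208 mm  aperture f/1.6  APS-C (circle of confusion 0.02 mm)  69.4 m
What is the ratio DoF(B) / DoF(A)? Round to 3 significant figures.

7.49

Setup A: H = 16²/(5×0.016) + 16 ≈ 3216.0 mm; DoF = Df − Dn = 1805.45 − 854.51 ≈ 950.94 mm.
Setup B: H = 208²/(1.6×0.02) + 208 ≈ 1352208.0 mm; DoF = Df − Dn = 73143.3 − 66021.2 ≈ 7122.1 mm.
Ratio = 7122.1 / 950.94 ≈ 7.49.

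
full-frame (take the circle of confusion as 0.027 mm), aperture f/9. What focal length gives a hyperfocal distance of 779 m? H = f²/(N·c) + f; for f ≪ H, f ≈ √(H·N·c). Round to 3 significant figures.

435 mm

From H = f²/(N·c) + f, with f ≪ H: f ≈ √(H·N·c) = √(779000 × 9 × 0.027) = √189297 ≈ 435.1 mm.
The +f correction barely moves this — solving exactly, f² + N·c·f − N·c·H = 0 ⇒ f = (−N·c + √((N·c)² + 4·N·c·H))/2 = (−0.243 + √757188)/2 ≈ 434.96 mm, so f ≈ 435 mm.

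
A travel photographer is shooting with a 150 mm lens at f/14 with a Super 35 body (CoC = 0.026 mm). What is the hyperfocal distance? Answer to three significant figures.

Hyperfocal distance H = f²/(N·c) + f = 150²/(14 × 0.026) + 150 = 22500/0.364 + 150 ≈ 61963.2 mm ≈ 62.0 m.

62.0 m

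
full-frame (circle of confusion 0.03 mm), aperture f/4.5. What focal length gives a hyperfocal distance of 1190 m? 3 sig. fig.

401 mm

From H = f²/(N·c) + f, with f ≪ H: f ≈ √(H·N·c) = √(1190000 × 4.5 × 0.03) = √160650 ≈ 400.8 mm.
The +f correction barely moves this — solving exactly, f² + N·c·f − N·c·H = 0 ⇒ f = (−N·c + √((N·c)² + 4·N·c·H))/2 = (−0.135 + √642600)/2 ≈ 400.74 mm, so f ≈ 401 mm.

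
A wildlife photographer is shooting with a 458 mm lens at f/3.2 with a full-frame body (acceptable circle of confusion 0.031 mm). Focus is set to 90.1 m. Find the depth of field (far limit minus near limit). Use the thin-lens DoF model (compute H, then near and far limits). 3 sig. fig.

Hyperfocal distance H = f²/(N·c) + f = 458²/(3.2 × 0.031) + 458 = 209764/0.0992 + 458 ≈ 2115014.5 mm ≈ 2115 m.
Near limit Dn = s·(H − f)/(H + s − 2f) = 90100 × (2115014.5 − 458) / (2115014.5 + 90100 − 2 × 458) = 90100 × 2114556.5 / 2204198.5 ≈ 86435.7 mm.
Far limit Df = s·(H − f)/(H − s) = 90100 × (2115014.5 − 458) / (2115014.5 − 90100) = 90100 × 2114556.5 / 2024914.5 ≈ 94088.7 mm.
Depth of field = Df − Dn = 94088.7 − 86435.7 ≈ 7653.0 mm ≈ 7.65 m.

7.65 m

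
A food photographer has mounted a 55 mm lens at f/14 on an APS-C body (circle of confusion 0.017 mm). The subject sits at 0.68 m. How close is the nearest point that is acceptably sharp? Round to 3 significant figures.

0.648 m

Hyperfocal distance H = f²/(N·c) + f = 55²/(14 × 0.017) + 55 = 3025/0.238 + 55 ≈ 12765.1 mm ≈ 12.77 m.
Near limit Dn = s·(H − f)/(H + s − 2f) = 680 × (12765.1 − 55) / (12765.1 + 680 − 2 × 55) = 680 × 12710.1 / 13335.1 ≈ 648.13 mm ≈ 0.648 m.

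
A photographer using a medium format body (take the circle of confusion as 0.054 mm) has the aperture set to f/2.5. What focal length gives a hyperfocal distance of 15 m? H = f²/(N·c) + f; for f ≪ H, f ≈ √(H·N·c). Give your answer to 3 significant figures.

From H = f²/(N·c) + f, with f ≪ H: f ≈ √(H·N·c) = √(15000 × 2.5 × 0.054) = √2025.0 ≈ 45.00 mm.
Exact: f² + N·c·f − N·c·H = 0 ⇒ f = (−N·c + √((N·c)² + 4·N·c·H))/2 = (−0.135 + √8100.0)/2 ≈ 44.933 mm ≈ 44.9 mm.

44.9 mm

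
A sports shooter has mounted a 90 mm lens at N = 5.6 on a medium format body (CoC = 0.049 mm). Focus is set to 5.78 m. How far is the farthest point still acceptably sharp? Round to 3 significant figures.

Hyperfocal distance H = f²/(N·c) + f = 90²/(5.6 × 0.049) + 90 = 8100/0.2744 + 90 ≈ 29609.0 mm ≈ 29.61 m.
Far limit Df = s·(H − f)/(H − s) = 5780 × (29609.0 − 90) / (29609.0 − 5780) = 5780 × 29519.0 / 23829.0 ≈ 7160.2 mm ≈ 7.16 m.

7.16 m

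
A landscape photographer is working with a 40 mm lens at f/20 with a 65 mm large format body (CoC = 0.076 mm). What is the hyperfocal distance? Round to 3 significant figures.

1.09 m

Hyperfocal distance H = f²/(N·c) + f = 40²/(20 × 0.076) + 40 = 1600/1.52 + 40 ≈ 1092.6 mm ≈ 1.09 m.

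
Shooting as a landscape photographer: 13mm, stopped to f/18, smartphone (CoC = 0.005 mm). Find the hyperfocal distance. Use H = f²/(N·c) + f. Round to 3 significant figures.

Hyperfocal distance H = f²/(N·c) + f = 13²/(18 × 0.005) + 13 = 169/0.09 + 13 ≈ 1890.8 mm ≈ 1.89 m.

1.89 m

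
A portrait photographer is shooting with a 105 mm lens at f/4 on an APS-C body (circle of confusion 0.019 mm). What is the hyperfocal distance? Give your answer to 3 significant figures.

145 m

Hyperfocal distance H = f²/(N·c) + f = 105²/(4 × 0.019) + 105 = 11025/0.076 + 105 ≈ 145170.8 mm ≈ 145 m.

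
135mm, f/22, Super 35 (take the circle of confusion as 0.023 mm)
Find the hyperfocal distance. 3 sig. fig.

36.2 m

Hyperfocal distance H = f²/(N·c) + f = 135²/(22 × 0.023) + 135 = 18225/0.506 + 135 ≈ 36152.8 mm ≈ 36.2 m.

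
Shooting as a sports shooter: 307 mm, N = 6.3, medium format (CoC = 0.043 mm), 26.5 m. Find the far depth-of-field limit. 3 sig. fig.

Hyperfocal distance H = f²/(N·c) + f = 307²/(6.3 × 0.043) + 307 = 94249/0.2709 + 307 ≈ 348217.7 mm ≈ 348.2 m.
Far limit Df = s·(H − f)/(H − s) = 26500 × (348217.7 − 307) / (348217.7 − 26500) = 26500 × 347910.7 / 321717.7 ≈ 28658 mm ≈ 28.7 m.

28.7 m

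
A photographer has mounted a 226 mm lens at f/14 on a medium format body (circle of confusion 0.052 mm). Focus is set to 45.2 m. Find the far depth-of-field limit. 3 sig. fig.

126 m

Hyperfocal distance H = f²/(N·c) + f = 226²/(14 × 0.052) + 226 = 51076/0.728 + 226 ≈ 70385.3 mm ≈ 70.39 m.
Far limit Df = s·(H − f)/(H − s) = 45200 × (70385.3 − 226) / (70385.3 − 45200) = 45200 × 70159.3 / 25185.3 ≈ 125915 mm ≈ 126 m.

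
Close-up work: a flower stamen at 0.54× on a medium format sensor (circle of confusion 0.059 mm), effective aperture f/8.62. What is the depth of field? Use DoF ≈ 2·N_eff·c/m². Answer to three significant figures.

3.49 mm

At magnification m, DoF ≈ 2·N_eff·c/m² = 2 × 8.62 × 0.059 / 0.54² = 1.017 / 0.2916 ≈ 3.49 mm.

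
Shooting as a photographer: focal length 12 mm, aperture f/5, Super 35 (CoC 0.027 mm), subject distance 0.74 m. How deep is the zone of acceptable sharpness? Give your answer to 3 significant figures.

1.89 m

Hyperfocal distance H = f²/(N·c) + f = 12²/(5 × 0.027) + 12 = 144/0.135 + 12 ≈ 1078.7 mm ≈ 1.079 m.
Near limit Dn = s·(H − f)/(H + s − 2f) = 740 × (1078.7 − 12) / (1078.7 + 740 − 2 × 12) = 740 × 1066.7 / 1794.7 ≈ 439.8 mm.
Far limit Df = s·(H − f)/(H − s) = 740 × (1078.7 − 12) / (1078.7 − 740) = 740 × 1066.7 / 338.7 ≈ 2330.7 mm.
Depth of field = Df − Dn = 2330.7 − 439.8 ≈ 1890.9 mm ≈ 1.89 m.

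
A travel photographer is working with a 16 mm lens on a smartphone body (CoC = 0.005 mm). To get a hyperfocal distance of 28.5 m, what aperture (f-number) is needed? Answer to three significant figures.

Rearrange H = f²/(N·c) + f for N: N = f² / ((H − f)·c).
N = 16² / ((28500 − 16) × 0.005) = 256 / 142.4 ≈ 1.80.

f/1.80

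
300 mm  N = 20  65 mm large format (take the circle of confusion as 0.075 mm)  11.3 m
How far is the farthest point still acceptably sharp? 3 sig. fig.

13.8 m

Hyperfocal distance H = f²/(N·c) + f = 300²/(20 × 0.075) + 300 = 90000/1.5 + 300 ≈ 60300.0 mm ≈ 60.30 m.
Far limit Df = s·(H − f)/(H − s) = 11300 × (60300.0 − 300) / (60300.0 − 11300) = 11300 × 60000.0 / 49000.0 ≈ 13837 mm ≈ 13.8 m.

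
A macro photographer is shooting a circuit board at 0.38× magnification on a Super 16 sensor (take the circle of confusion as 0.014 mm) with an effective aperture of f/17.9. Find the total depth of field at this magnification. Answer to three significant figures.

At magnification m, DoF ≈ 2·N_eff·c/m² = 2 × 17.9 × 0.014 / 0.38² = 0.5012 / 0.1444 ≈ 3.47 mm.

3.47 mm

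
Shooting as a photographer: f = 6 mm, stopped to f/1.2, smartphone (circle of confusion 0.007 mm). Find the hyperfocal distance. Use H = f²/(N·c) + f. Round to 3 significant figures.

4.29 m

Hyperfocal distance H = f²/(N·c) + f = 6²/(1.2 × 0.007) + 6 = 36/0.0084 + 6 ≈ 4291.7 mm ≈ 4.29 m.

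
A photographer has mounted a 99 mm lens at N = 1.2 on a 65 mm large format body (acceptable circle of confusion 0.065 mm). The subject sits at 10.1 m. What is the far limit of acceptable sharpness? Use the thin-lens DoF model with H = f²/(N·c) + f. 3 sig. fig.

11.0 m

Hyperfocal distance H = f²/(N·c) + f = 99²/(1.2 × 0.065) + 99 = 9801/0.078 + 99 ≈ 125752.8 mm ≈ 125.8 m.
Far limit Df = s·(H − f)/(H − s) = 10100 × (125752.8 − 99) / (125752.8 − 10100) = 10100 × 125653.8 / 115652.8 ≈ 10973 mm ≈ 11.0 m.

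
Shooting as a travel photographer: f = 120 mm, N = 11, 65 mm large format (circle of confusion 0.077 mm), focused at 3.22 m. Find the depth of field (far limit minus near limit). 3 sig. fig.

1.21 m

Hyperfocal distance H = f²/(N·c) + f = 120²/(11 × 0.077) + 120 = 14400/0.847 + 120 ≈ 17121.2 mm ≈ 17.12 m.
Near limit Dn = s·(H − f)/(H + s − 2f) = 3220 × (17121.2 − 120) / (17121.2 + 3220 − 2 × 120) = 3220 × 17001.2 / 20101.2 ≈ 2723.4 mm.
Far limit Df = s·(H − f)/(H − s) = 3220 × (17121.2 − 120) / (17121.2 − 3220) = 3220 × 17001.2 / 13901.2 ≈ 3938.1 mm.
Depth of field = Df − Dn = 3938.1 − 2723.4 ≈ 1214.7 mm ≈ 1.21 m.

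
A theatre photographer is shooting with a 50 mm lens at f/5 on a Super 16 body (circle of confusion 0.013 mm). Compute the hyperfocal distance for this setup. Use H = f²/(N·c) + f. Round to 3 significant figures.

Hyperfocal distance H = f²/(N·c) + f = 50²/(5 × 0.013) + 50 = 2500/0.065 + 50 ≈ 38511.5 mm ≈ 38.5 m.

38.5 m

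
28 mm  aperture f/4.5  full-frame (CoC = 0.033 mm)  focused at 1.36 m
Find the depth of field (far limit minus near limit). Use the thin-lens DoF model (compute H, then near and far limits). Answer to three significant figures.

Hyperfocal distance H = f²/(N·c) + f = 28²/(4.5 × 0.033) + 28 = 784/0.1485 + 28 ≈ 5307.5 mm ≈ 5.307 m.
Near limit Dn = s·(H − f)/(H + s − 2f) = 1360 × (5307.5 − 28) / (5307.5 + 1360 − 2 × 28) = 1360 × 5279.5 / 6611.5 ≈ 1086.00 mm.
Far limit Df = s·(H − f)/(H − s) = 1360 × (5307.5 − 28) / (5307.5 − 1360) = 1360 × 5279.5 / 3947.5 ≈ 1818.91 mm.
Depth of field = Df − Dn = 1818.91 − 1086.00 ≈ 732.91 mm ≈ 0.733 m.

0.733 m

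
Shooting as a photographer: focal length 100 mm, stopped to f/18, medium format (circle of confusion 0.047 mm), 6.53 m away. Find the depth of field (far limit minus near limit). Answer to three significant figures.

10.1 m

Hyperfocal distance H = f²/(N·c) + f = 100²/(18 × 0.047) + 100 = 10000/0.846 + 100 ≈ 11920.3 mm ≈ 11.92 m.
Near limit Dn = s·(H − f)/(H + s − 2f) = 6530 × (11920.3 − 100) / (11920.3 + 6530 − 2 × 100) = 6530 × 11820.3 / 18250.3 ≈ 4229 mm.
Far limit Df = s·(H − f)/(H − s) = 6530 × (11920.3 − 100) / (11920.3 − 6530) = 6530 × 11820.3 / 5390.3 ≈ 14319 mm.
Depth of field = Df − Dn = 14319 − 4229 ≈ 10090 mm ≈ 10.1 m.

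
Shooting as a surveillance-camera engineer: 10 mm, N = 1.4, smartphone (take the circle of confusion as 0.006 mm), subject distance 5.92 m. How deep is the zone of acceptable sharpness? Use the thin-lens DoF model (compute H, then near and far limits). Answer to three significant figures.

Hyperfocal distance H = f²/(N·c) + f = 10²/(1.4 × 0.006) + 10 = 100/0.0084 + 10 ≈ 11914.8 mm ≈ 11.91 m.
Near limit Dn = s·(H − f)/(H + s − 2f) = 5920 × (11914.8 − 10) / (11914.8 + 5920 − 2 × 10) = 5920 × 11904.8 / 17814.8 ≈ 3956.1 mm.
Far limit Df = s·(H − f)/(H − s) = 5920 × (11914.8 − 10) / (11914.8 − 5920) = 5920 × 11904.8 / 5994.8 ≈ 11756.3 mm.
Depth of field = Df − Dn = 11756.3 − 3956.1 ≈ 7800.2 mm ≈ 7.80 m.

7.80 m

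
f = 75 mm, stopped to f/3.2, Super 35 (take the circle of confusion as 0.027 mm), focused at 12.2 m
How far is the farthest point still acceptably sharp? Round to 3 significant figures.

Hyperfocal distance H = f²/(N·c) + f = 75²/(3.2 × 0.027) + 75 = 5625/0.0864 + 75 ≈ 65179.2 mm ≈ 65.18 m.
Far limit Df = s·(H − f)/(H − s) = 12200 × (65179.2 − 75) / (65179.2 − 12200) = 12200 × 65104.2 / 52979.2 ≈ 14992 mm ≈ 15.0 m.

15.0 m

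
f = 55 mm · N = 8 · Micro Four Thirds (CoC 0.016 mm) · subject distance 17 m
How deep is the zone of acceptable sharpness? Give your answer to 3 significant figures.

50.2 m

Hyperfocal distance H = f²/(N·c) + f = 55²/(8 × 0.016) + 55 = 3025/0.128 + 55 ≈ 23687.8 mm ≈ 23.69 m.
Near limit Dn = s·(H − f)/(H + s − 2f) = 17000 × (23687.8 − 55) / (23687.8 + 17000 − 2 × 55) = 17000 × 23632.8 / 40577.8 ≈ 9901 mm.
Far limit Df = s·(H − f)/(H − s) = 17000 × (23687.8 − 55) / (23687.8 − 17000) = 17000 × 23632.8 / 6687.8 ≈ 60073 mm.
Depth of field = Df − Dn = 60073 − 9901 ≈ 50172 mm ≈ 50.2 m.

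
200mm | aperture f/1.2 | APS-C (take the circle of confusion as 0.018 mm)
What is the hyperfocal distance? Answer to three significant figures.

Hyperfocal distance H = f²/(N·c) + f = 200²/(1.2 × 0.018) + 200 = 40000/0.0216 + 200 ≈ 1852051.9 mm ≈ 1850 m.

1850 m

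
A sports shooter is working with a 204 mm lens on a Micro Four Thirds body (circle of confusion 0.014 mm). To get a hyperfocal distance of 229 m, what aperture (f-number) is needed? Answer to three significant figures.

f/13

Rearrange H = f²/(N·c) + f for N: N = f² / ((H − f)·c).
N = 204² / ((229000 − 204) × 0.014) = 41616 / 3203 ≈ 13.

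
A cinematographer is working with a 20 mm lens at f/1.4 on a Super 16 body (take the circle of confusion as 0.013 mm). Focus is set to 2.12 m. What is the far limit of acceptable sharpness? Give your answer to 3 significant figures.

2.34 m

Hyperfocal distance H = f²/(N·c) + f = 20²/(1.4 × 0.013) + 20 = 400/0.0182 + 20 ≈ 21998.0 mm ≈ 22.00 m.
Far limit Df = s·(H − f)/(H − s) = 2120 × (21998.0 − 20) / (21998.0 − 2120) = 2120 × 21978.0 / 19878.0 ≈ 2344.0 mm ≈ 2.34 m.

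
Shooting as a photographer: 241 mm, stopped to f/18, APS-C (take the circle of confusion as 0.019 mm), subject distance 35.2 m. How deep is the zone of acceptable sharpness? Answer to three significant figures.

15.1 m

Hyperfocal distance H = f²/(N·c) + f = 241²/(18 × 0.019) + 241 = 58081/0.342 + 241 ≈ 170068.5 mm ≈ 170.1 m.
Near limit Dn = s·(H − f)/(H + s − 2f) = 35200 × (170068.5 − 241) / (170068.5 + 35200 − 2 × 241) = 35200 × 169827.5 / 204786.5 ≈ 29191 mm.
Far limit Df = s·(H − f)/(H − s) = 35200 × (170068.5 − 241) / (170068.5 − 35200) = 35200 × 169827.5 / 134868.5 ≈ 44324 mm.
Depth of field = Df − Dn = 44324 − 29191 ≈ 15133 mm ≈ 15.1 m.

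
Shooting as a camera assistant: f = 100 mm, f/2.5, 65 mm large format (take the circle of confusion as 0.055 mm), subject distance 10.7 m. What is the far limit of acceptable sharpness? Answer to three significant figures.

Hyperfocal distance H = f²/(N·c) + f = 100²/(2.5 × 0.055) + 100 = 10000/0.1375 + 100 ≈ 72827.3 mm ≈ 72.83 m.
Far limit Df = s·(H − f)/(H − s) = 10700 × (72827.3 − 100) / (72827.3 − 10700) = 10700 × 72727.3 / 62127.3 ≈ 12526 mm ≈ 12.5 m.

12.5 m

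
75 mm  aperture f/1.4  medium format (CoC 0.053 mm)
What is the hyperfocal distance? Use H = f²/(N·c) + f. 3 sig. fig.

75.9 m

Hyperfocal distance H = f²/(N·c) + f = 75²/(1.4 × 0.053) + 75 = 5625/0.0742 + 75 ≈ 75883.6 mm ≈ 75.9 m.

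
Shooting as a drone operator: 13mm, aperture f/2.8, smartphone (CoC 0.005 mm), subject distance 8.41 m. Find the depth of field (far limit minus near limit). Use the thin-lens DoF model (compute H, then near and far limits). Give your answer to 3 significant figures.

22.7 m

Hyperfocal distance H = f²/(N·c) + f = 13²/(2.8 × 0.005) + 13 = 169/0.014 + 13 ≈ 12084.4 mm ≈ 12.08 m.
Near limit Dn = s·(H − f)/(H + s − 2f) = 8410 × (12084.4 − 13) / (12084.4 + 8410 − 2 × 13) = 8410 × 12071.4 / 20468.4 ≈ 4960 mm.
Far limit Df = s·(H − f)/(H − s) = 8410 × (12084.4 − 13) / (12084.4 − 8410) = 8410 × 12071.4 / 3674.4 ≈ 27629 mm.
Depth of field = Df − Dn = 27629 − 4960 ≈ 22669 mm ≈ 22.7 m.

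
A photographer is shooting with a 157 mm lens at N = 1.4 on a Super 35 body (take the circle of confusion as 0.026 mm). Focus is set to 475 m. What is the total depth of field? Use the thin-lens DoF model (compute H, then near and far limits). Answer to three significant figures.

Hyperfocal distance H = f²/(N·c) + f = 157²/(1.4 × 0.026) + 157 = 24649/0.0364 + 157 ≈ 677327.3 mm ≈ 677.3 m.
Near limit Dn = s·(H − f)/(H + s − 2f) = 475000 × (677327.3 − 157) / (677327.3 + 475000 − 2 × 157) = 475000 × 677170.3 / 1152013.3 ≈ 279212 mm.
Far limit Df = s·(H − f)/(H − s) = 475000 × (677327.3 − 157) / (677327.3 − 475000) = 475000 × 677170.3 / 202327.3 ≈ 1589780 mm.
Depth of field = Df − Dn = 1589780 − 279212 ≈ 1310568 mm ≈ 1310 m.

1310 m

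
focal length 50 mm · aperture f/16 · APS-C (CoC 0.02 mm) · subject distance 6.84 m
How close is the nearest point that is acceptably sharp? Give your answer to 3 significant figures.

Hyperfocal distance H = f²/(N·c) + f = 50²/(16 × 0.02) + 50 = 2500/0.32 + 50 ≈ 7862.5 mm ≈ 7.862 m.
Near limit Dn = s·(H − f)/(H + s − 2f) = 6840 × (7862.5 − 50) / (7862.5 + 6840 − 2 × 50) = 6840 × 7812.5 / 14602.5 ≈ 3659.5 mm ≈ 3.66 m.

3.66 m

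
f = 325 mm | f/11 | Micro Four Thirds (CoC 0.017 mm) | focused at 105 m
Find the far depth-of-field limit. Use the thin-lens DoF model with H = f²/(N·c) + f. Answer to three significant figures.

129 m

Hyperfocal distance H = f²/(N·c) + f = 325²/(11 × 0.017) + 325 = 105625/0.187 + 325 ≈ 565164.6 mm ≈ 565.2 m.
Far limit Df = s·(H − f)/(H − s) = 105000 × (565164.6 − 325) / (565164.6 − 105000) = 105000 × 564839.6 / 460164.6 ≈ 128885 mm ≈ 129 m.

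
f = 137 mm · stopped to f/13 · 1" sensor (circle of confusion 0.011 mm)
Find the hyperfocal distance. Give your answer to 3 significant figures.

Hyperfocal distance H = f²/(N·c) + f = 137²/(13 × 0.011) + 137 = 18769/0.143 + 137 ≈ 131388.7 mm ≈ 131 m.

131 m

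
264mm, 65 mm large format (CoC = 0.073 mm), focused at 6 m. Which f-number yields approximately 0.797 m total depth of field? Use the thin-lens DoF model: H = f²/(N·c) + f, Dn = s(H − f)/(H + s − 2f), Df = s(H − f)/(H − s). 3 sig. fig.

f/11

Write h = H − f = f²/(N·c). The thin-lens limits are Dn = s·h/(h + (s−f)) and Df = s·h/(h − (s−f)), so DoF = Df − Dn = 2·s·(s−f)·h / (h² − (s−f)²).
That is a quadratic in h: DoF·h² − 2·s·(s−f)·h − DoF·(s−f)² = 0 ⇒ h = (s−f)·(s + √(s² + DoF²)) / DoF = 5736 × (6000 + √(6000² + 797²)) / 797 = 5736 × (6000 + 6052.70) / 797 ≈ 86743 mm.
Then N = f²/(c·h) = 264² / (0.073 × 86743) = 69696 / 6332.3 ≈ 11.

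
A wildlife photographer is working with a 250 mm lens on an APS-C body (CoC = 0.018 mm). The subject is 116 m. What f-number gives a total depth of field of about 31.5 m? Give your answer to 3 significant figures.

f/4

Write h = H − f = f²/(N·c). The thin-lens limits are Dn = s·h/(h + (s−f)) and Df = s·h/(h − (s−f)), so DoF = Df − Dn = 2·s·(s−f)·h / (h² − (s−f)²).
That is a quadratic in h: DoF·h² − 2·s·(s−f)·h − DoF·(s−f)² = 0 ⇒ h = (s−f)·(s + √(s² + DoF²)) / DoF = 115750 × (116000 + √(116000² + 31500²)) / 31500 = 115750 × (116000 + 120201) / 31500 ≈ 867944 mm.
Then N = f²/(c·h) = 250² / (0.018 × 867944) = 62500 / 15623 ≈ 4.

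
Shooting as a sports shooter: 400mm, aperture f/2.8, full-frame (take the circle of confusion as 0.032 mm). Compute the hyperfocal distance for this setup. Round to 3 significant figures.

Hyperfocal distance H = f²/(N·c) + f = 400²/(2.8 × 0.032) + 400 = 160000/0.0896 + 400 ≈ 1786114.3 mm ≈ 1790 m.

1790 m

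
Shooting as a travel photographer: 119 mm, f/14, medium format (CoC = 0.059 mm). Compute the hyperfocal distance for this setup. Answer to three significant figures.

Hyperfocal distance H = f²/(N·c) + f = 119²/(14 × 0.059) + 119 = 14161/0.826 + 119 ≈ 17263.1 mm ≈ 17.3 m.

17.3 m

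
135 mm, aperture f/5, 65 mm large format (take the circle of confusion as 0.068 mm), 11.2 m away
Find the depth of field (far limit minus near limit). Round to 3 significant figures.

Hyperfocal distance H = f²/(N·c) + f = 135²/(5 × 0.068) + 135 = 18225/0.34 + 135 ≈ 53737.9 mm ≈ 53.74 m.
Near limit Dn = s·(H − f)/(H + s − 2f) = 11200 × (53737.9 − 135) / (53737.9 + 11200 − 2 × 135) = 11200 × 53602.9 / 64667.9 ≈ 9283.6 mm.
Far limit Df = s·(H − f)/(H − s) = 11200 × (53737.9 − 135) / (53737.9 − 11200) = 11200 × 53602.9 / 42537.9 ≈ 14113.4 mm.
Depth of field = Df − Dn = 14113.4 − 9283.6 ≈ 4829.8 mm ≈ 4.83 m.

4.83 m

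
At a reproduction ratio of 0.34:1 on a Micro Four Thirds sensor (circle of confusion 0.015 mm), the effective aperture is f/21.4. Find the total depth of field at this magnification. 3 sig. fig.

At magnification m, DoF ≈ 2·N_eff·c/m² = 2 × 21.4 × 0.015 / 0.34² = 0.642 / 0.1156 ≈ 5.55 mm.

5.55 mm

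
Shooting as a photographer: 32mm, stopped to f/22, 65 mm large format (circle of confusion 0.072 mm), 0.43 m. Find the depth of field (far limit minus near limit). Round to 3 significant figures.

0.853 m

Hyperfocal distance H = f²/(N·c) + f = 32²/(22 × 0.072) + 32 = 1024/1.584 + 32 ≈ 678.5 mm ≈ 0.678 m.
Near limit Dn = s·(H − f)/(H + s − 2f) = 430 × (678.5 − 32) / (678.5 + 430 − 2 × 32) = 430 × 646.5 / 1044.5 ≈ 266.15 mm.
Far limit Df = s·(H − f)/(H − s) = 430 × (678.5 − 32) / (678.5 − 430) = 430 × 646.5 / 248.5 ≈ 1118.79 mm.
Depth of field = Df − Dn = 1118.79 − 266.15 ≈ 852.64 mm ≈ 0.853 m.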